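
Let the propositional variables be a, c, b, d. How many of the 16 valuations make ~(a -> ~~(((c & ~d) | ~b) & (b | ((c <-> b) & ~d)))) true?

Initial set: {~(a -> ~~(((c & ~d) | ~b) & (b | ((c <-> b) & ~d))))}.
~(a -> ~~(((c & ~d) | ~b) & (b | ((c <-> b) & ~d)))): α-rule — add a, ~~~(((c & ~d) | ~b) & (b | ((c <-> b) & ~d))).
~~~(((c & ~d) | ~b) & (b | ((c <-> b) & ~d))): drop double negation, giving ~(((c & ~d) | ~b) & (b | ((c <-> b) & ~d))).
~(((c & ~d) | ~b) & (b | ((c <-> b) & ~d))): β-rule — branch into ~((c & ~d) | ~b)  //  ~(b | ((c <-> b) & ~d)).
  branch 1 (add ~((c & ~d) | ~b)):
    ~((c & ~d) | ~b): α-rule — add ~(c & ~d), ~~b.
    ~(c & ~d): β-rule — branch into ~c  //  ~~d.
      branch 1.1 (add ~c):
        ○ open, literals {a=true, b=true, c=false}.
      branch 1.2 (add ~~d):
        ○ open, literals {a=true, b=true, d=true}.
  branch 2 (add ~(b | ((c <-> b) & ~d))):
    ~(b | ((c <-> b) & ~d)): α-rule — add ~b, ~((c <-> b) & ~d).
    ~((c <-> b) & ~d): β-rule — branch into ~(c <-> b)  //  ~~d.
      branch 2.1 (add ~(c <-> b)):
        ~(c <-> b): β-rule — branch into c, ~b  //  ~c, b.
          branch 2.1.1 (add c, ~b):
            ○ open, literals {a=true, b=false, c=true}.
          branch 2.1.2 (add ~c, b):
            × closes — contains both b and ~b.
      branch 2.2 (add ~~d):
        ○ open, literals {a=true, b=false, d=true}.
1 branch closed, 4 open.
Each open branch fixes some atoms; the unmentioned ones are free. Counting distinct full assignments: branch {a=true, b=true, c=false} (d) contributes 2 new; branch {a=true, b=true, d=true} (c) contributes 1 new; branch {a=true, b=false, c=true} (d) contributes 2 new; branch {a=true, b=false, d=true} (c) contributes 1 new. Total: 6.

6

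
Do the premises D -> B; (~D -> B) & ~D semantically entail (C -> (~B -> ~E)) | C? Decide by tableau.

Initial set: {(D -> B); ((~D -> B) & ~D); ~((C -> (~B -> ~E)) | C)}.
((~D -> B) & ~D): α-rule — add (~D -> B), ~D.
~((C -> (~B -> ~E)) | C): α-rule — add ~(C -> (~B -> ~E)), ~C.
~(C -> (~B -> ~E)): α-rule — add C, ~(~B -> ~E).
× closes — contains both C and ~C.
All 1 branch closes.
Every branch closed, so the premises entail the conclusion.

Yes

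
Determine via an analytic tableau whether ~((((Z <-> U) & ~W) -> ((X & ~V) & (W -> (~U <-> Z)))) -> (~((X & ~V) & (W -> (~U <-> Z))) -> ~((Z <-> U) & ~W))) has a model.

Unsatisfiable

Initial set: {~((((Z <-> U) & ~W) -> ((X & ~V) & (W -> (~U <-> Z)))) -> (~((X & ~V) & (W -> (~U <-> Z))) -> ~((Z <-> U) & ~W)))}.
~((((Z <-> U) & ~W) -> ((X & ~V) & (W -> (~U <-> Z)))) -> (~((X & ~V) & (W -> (~U <-> Z))) -> ~((Z <-> U) & ~W))): α-rule — add (((Z <-> U) & ~W) -> ((X & ~V) & (W -> (~U <-> Z)))), ~(~((X & ~V) & (W -> (~U <-> Z))) -> ~((Z <-> U) & ~W)).
~(~((X & ~V) & (W -> (~U <-> Z))) -> ~((Z <-> U) & ~W)): α-rule — add ~((X & ~V) & (W -> (~U <-> Z))), ~~((Z <-> U) & ~W).
~~((Z <-> U) & ~W): α-rule — add (Z <-> U), ~W.
(((Z <-> U) & ~W) -> ((X & ~V) & (W -> (~U <-> Z)))): β-rule — branch into ~((Z <-> U) & ~W)  //  ((X & ~V) & (W -> (~U <-> Z))).
  branch 1 (add ~((Z <-> U) & ~W)):
    ~((X & ~V) & (W -> (~U <-> Z))): β-rule — branch into ~(X & ~V)  //  ~(W -> (~U <-> Z)).
      branch 1.1 (add ~(X & ~V)):
        (Z <-> U): β-rule — branch into Z, U  //  ~Z, ~U.
          branch 1.1.1 (add Z, U):
            ~((Z <-> U) & ~W): β-rule — branch into ~(Z <-> U)  //  ~~W.
              branch 1.1.1.1 (add ~(Z <-> U)):
                ~(X & ~V): β-rule — branch into ~X  //  ~~V.
                  branch 1.1.1.1.1 (add ~X):
                    ~(Z <-> U): β-rule — branch into Z, ~U  //  ~Z, U.
                      branch 1.1.1.1.1.1 (add Z, ~U):
                        × closes — contains both U and ~U.
                      branch 1.1.1.1.1.2 (add ~Z, U):
                        × closes — contains both Z and ~Z.
                  branch 1.1.1.1.2 (add ~~V):
                    ~(Z <-> U): β-rule — branch into Z, ~U  //  ~Z, U.
                      branch 1.1.1.1.2.1 (add Z, ~U):
                        × closes — contains both U and ~U.
                      branch 1.1.1.1.2.2 (add ~Z, U):
                        × closes — contains both Z and ~Z.
              branch 1.1.1.2 (add ~~W):
                × closes — contains both W and ~W.
          branch 1.1.2 (add ~Z, ~U):
            ~((Z <-> U) & ~W): β-rule — branch into ~(Z <-> U)  //  ~~W.
              branch 1.1.2.1 (add ~(Z <-> U)):
                ~(X & ~V): β-rule — branch into ~X  //  ~~V.
                  branch 1.1.2.1.1 (add ~X):
                    ~(Z <-> U): β-rule — branch into Z, ~U  //  ~Z, U.
                      branch 1.1.2.1.1.1 (add Z, ~U):
                        × closes — contains both Z and ~Z.
                      branch 1.1.2.1.1.2 (add ~Z, U):
                        × closes — contains both U and ~U.
                  branch 1.1.2.1.2 (add ~~V):
                    ~(Z <-> U): β-rule — branch into Z, ~U  //  ~Z, U.
                      branch 1.1.2.1.2.1 (add Z, ~U):
                        × closes — contains both Z and ~Z.
                      branch 1.1.2.1.2.2 (add ~Z, U):
                        × closes — contains both U and ~U.
              branch 1.1.2.2 (add ~~W):
                × closes — contains both W and ~W.
      branch 1.2 (add ~(W -> (~U <-> Z))):
        ~(W -> (~U <-> Z)): α-rule — add W, ~(~U <-> Z).
        × closes — contains both W and ~W.
  branch 2 (add ((X & ~V) & (W -> (~U <-> Z)))):
    ((X & ~V) & (W -> (~U <-> Z))): α-rule — add (X & ~V), (W -> (~U <-> Z)).
    (X & ~V): α-rule — add X, ~V.
    ~((X & ~V) & (W -> (~U <-> Z))): β-rule — branch into ~(X & ~V)  //  ~(W -> (~U <-> Z)).
      branch 2.1 (add ~(X & ~V)):
        (Z <-> U): β-rule — branch into Z, U  //  ~Z, ~U.
          branch 2.1.1 (add Z, U):
            (W -> (~U <-> Z)): β-rule — branch into ~W  //  (~U <-> Z).
              branch 2.1.1.1 (add ~W):
                ~(X & ~V): β-rule — branch into ~X  //  ~~V.
                  branch 2.1.1.1.1 (add ~X):
                    × closes — contains both X and ~X.
                  branch 2.1.1.1.2 (add ~~V):
                    × closes — contains both V and ~V.
              branch 2.1.1.2 (add (~U <-> Z)):
                ~(X & ~V): β-rule — branch into ~X  //  ~~V.
                  branch 2.1.1.2.1 (add ~X):
                    × closes — contains both X and ~X.
                  branch 2.1.1.2.2 (add ~~V):
                    × closes — contains both V and ~V.
          branch 2.1.2 (add ~Z, ~U):
            (W -> (~U <-> Z)): β-rule — branch into ~W  //  (~U <-> Z).
              branch 2.1.2.1 (add ~W):
                ~(X & ~V): β-rule — branch into ~X  //  ~~V.
                  branch 2.1.2.1.1 (add ~X):
                    × closes — contains both X and ~X.
                  branch 2.1.2.1.2 (add ~~V):
                    × closes — contains both V and ~V.
              branch 2.1.2.2 (add (~U <-> Z)):
                ~(X & ~V): β-rule — branch into ~X  //  ~~V.
                  branch 2.1.2.2.1 (add ~X):
                    × closes — contains both X and ~X.
                  branch 2.1.2.2.2 (add ~~V):
                    × closes — contains both V and ~V.
      branch 2.2 (add ~(W -> (~U <-> Z))):
        ~(W -> (~U <-> Z)): α-rule — add W, ~(~U <-> Z).
        × closes — contains both W and ~W.
All 20 branches close.
Every branch closed; the formula is unsatisfiable.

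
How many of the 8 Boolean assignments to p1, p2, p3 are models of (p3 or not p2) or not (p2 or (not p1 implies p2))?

6

Initial set: {((p3 or not p2) or not (p2 or (not p1 implies p2)))}.
((p3 or not p2) or not (p2 or (not p1 implies p2))): β-rule — branch into (p3 or not p2)  //  not (p2 or (not p1 implies p2)).
  branch 1 (add (p3 or not p2)):
    (p3 or not p2): β-rule — branch into p3  //  not p2.
      branch 1.1 (add p3):
        ○ open, literals {p3=T}.
      branch 1.2 (add not p2):
        ○ open, literals {p2=F}.
  branch 2 (add not (p2 or (not p1 implies p2))):
    not (p2 or (not p1 implies p2)): α-rule — add not p2, not (not p1 implies p2).
    not (not p1 implies p2): α-rule — add not p1, not p2.
    ○ open, literals {p1=F, p2=F}.
0 branches closed, 3 open.
Each open branch fixes some atoms; the unmentioned ones are free. Counting distinct full assignments: branch {p3=T} (p1, p2) contributes 4 new; branch {p2=F} (p1, p3) contributes 2 new; branch {p1=F, p2=F} (p3) contributes 0 new. Total: 6.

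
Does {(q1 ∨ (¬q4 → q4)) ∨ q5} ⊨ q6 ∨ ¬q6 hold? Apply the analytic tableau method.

Initial set: {((q1 ∨ (¬q4 → q4)) ∨ q5); ¬(q6 ∨ ¬q6)}.
¬(q6 ∨ ¬q6): α-rule — add ¬q6, ¬¬q6.
× closes — contains both q6 and ¬q6.
All 1 branch closes.
Every branch closed, so the premises entail the conclusion.

Yes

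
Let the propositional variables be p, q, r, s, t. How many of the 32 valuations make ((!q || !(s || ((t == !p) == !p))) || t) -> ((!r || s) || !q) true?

Initial set: {(((!q || !(s || ((t == !p) == !p))) || t) -> ((!r || s) || !q))}.
(((!q || !(s || ((t == !p) == !p))) || t) -> ((!r || s) || !q)): β-rule — branch into !((!q || !(s || ((t == !p) == !p))) || t)  //  ((!r || s) || !q).
  branch 1 (add !((!q || !(s || ((t == !p) == !p))) || t)):
    !((!q || !(s || ((t == !p) == !p))) || t): α-rule — add !(!q || !(s || ((t == !p) == !p))), !t.
    !(!q || !(s || ((t == !p) == !p))): α-rule — add !!q, !!(s || ((t == !p) == !p)).
    !!(s || ((t == !p) == !p)): β-rule — branch into s  //  ((t == !p) == !p).
      branch 1.1 (add s):
        ○ open, literals {q=true, s=true, t=false}.
      branch 1.2 (add ((t == !p) == !p)):
        ((t == !p) == !p): β-rule — branch into (t == !p), !p  //  !(t == !p), !!p.
          branch 1.2.1 (add (t == !p), !p):
            (t == !p): β-rule — branch into t, !p  //  !t, !!p.
              branch 1.2.1.1 (add t, !p):
                × closes — contains both t and !t.
              branch 1.2.1.2 (add !t, !!p):
                × closes — contains both p and !p.
          branch 1.2.2 (add !(t == !p), !!p):
            !(t == !p): β-rule — branch into t, !!p  //  !t, !p.
              branch 1.2.2.1 (add t, !!p):
                × closes — contains both t and !t.
              branch 1.2.2.2 (add !t, !p):
                × closes — contains both p and !p.
  branch 2 (add ((!r || s) || !q)):
    ((!r || s) || !q): β-rule — branch into (!r || s)  //  !q.
      branch 2.1 (add (!r || s)):
        (!r || s): β-rule — branch into !r  //  s.
          branch 2.1.1 (add !r):
            ○ open, literals {r=false}.
          branch 2.1.2 (add s):
            ○ open, literals {s=true}.
      branch 2.2 (add !q):
        ○ open, literals {q=false}.
4 branches closed, 4 open.
Each open branch fixes some atoms; the unmentioned ones are free. Counting distinct full assignments: branch {q=true, s=true, t=false} (p, r) contributes 4 new; branch {r=false} (p, q, s, t) contributes 14 new; branch {s=true} (p, q, r, t) contributes 6 new; branch {q=false} (p, r, s, t) contributes 4 new. Total: 28.

28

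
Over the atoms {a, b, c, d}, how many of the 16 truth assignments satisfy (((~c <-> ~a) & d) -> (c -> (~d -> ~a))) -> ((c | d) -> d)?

Initial set: {((((~c <-> ~a) & d) -> (c -> (~d -> ~a))) -> ((c | d) -> d))}.
((((~c <-> ~a) & d) -> (c -> (~d -> ~a))) -> ((c | d) -> d)): β-rule — branch into ~(((~c <-> ~a) & d) -> (c -> (~d -> ~a)))  //  ((c | d) -> d).
  branch 1 (add ~(((~c <-> ~a) & d) -> (c -> (~d -> ~a)))):
    ~(((~c <-> ~a) & d) -> (c -> (~d -> ~a))): α-rule — add ((~c <-> ~a) & d), ~(c -> (~d -> ~a)).
    ((~c <-> ~a) & d): α-rule — add (~c <-> ~a), d.
    ~(c -> (~d -> ~a)): α-rule — add c, ~(~d -> ~a).
    ~(~d -> ~a): α-rule — add ~d, ~~a.
    × closes — contains both d and ~d.
  branch 2 (add ((c | d) -> d)):
    ((c | d) -> d): β-rule — branch into ~(c | d)  //  d.
      branch 2.1 (add ~(c | d)):
        ~(c | d): α-rule — add ~c, ~d.
        ○ open, literals {c=F, d=F}.
      branch 2.2 (add d):
        ○ open, literals {d=T}.
1 branch closed, 2 open.
Each open branch fixes some atoms; the unmentioned ones are free. Counting distinct full assignments: branch {c=F, d=F} (a, b) contributes 4 new; branch {d=T} (a, b, c) contributes 8 new. Total: 12.

12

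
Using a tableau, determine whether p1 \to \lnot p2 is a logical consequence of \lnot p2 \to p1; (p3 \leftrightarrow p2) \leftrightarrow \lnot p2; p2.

Initial set: {(\lnot p2 \to p1); ((p3 \leftrightarrow p2) \leftrightarrow \lnot p2); p2; \lnot (p1 \to \lnot p2)}.
\lnot (p1 \to \lnot p2): α-rule — add p1, \lnot \lnot p2.
(\lnot p2 \to p1): β-rule — branch into \lnot \lnot p2  //  p1.
  branch 1 (add \lnot \lnot p2):
    ((p3 \leftrightarrow p2) \leftrightarrow \lnot p2): β-rule — branch into (p3 \leftrightarrow p2), \lnot p2  //  \lnot (p3 \leftrightarrow p2), \lnot \lnot p2.
      branch 1.1 (add (p3 \leftrightarrow p2), \lnot p2):
        × closes — contains both p2 and \lnot p2.
      branch 1.2 (add \lnot (p3 \leftrightarrow p2), \lnot \lnot p2):
        \lnot (p3 \leftrightarrow p2): β-rule — branch into p3, \lnot p2  //  \lnot p3, p2.
          branch 1.2.1 (add p3, \lnot p2):
            × closes — contains both p2 and \lnot p2.
          branch 1.2.2 (add \lnot p3, p2):
            ○ open, literals {p1=true, p2=true, p3=false}.
  branch 2 (add p1):
    ((p3 \leftrightarrow p2) \leftrightarrow \lnot p2): β-rule — branch into (p3 \leftrightarrow p2), \lnot p2  //  \lnot (p3 \leftrightarrow p2), \lnot \lnot p2.
      branch 2.1 (add (p3 \leftrightarrow p2), \lnot p2):
        × closes — contains both p2 and \lnot p2.
      branch 2.2 (add \lnot (p3 \leftrightarrow p2), \lnot \lnot p2):
        \lnot (p3 \leftrightarrow p2): β-rule — branch into p3, \lnot p2  //  \lnot p3, p2.
          branch 2.2.1 (add p3, \lnot p2):
            × closes — contains both p2 and \lnot p2.
          branch 2.2.2 (add \lnot p3, p2):
            ○ open, literals {p1=true, p2=true, p3=false}.
4 branches closed, 2 open.
An open branch gives a countermodel: p1=true, p2=true, p3=false (unmentioned atoms arbitrary); the premises hold there but the conclusion fails.

No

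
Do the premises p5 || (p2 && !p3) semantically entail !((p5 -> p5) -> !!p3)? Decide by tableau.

No

Initial set: {(p5 || (p2 && !p3)); !!((p5 -> p5) -> !!p3)}.
(p5 || (p2 && !p3)): β-rule — branch into p5  //  (p2 && !p3).
  branch 1 (add p5):
    !!((p5 -> p5) -> !!p3): β-rule — branch into !(p5 -> p5)  //  !!p3.
      branch 1.1 (add !(p5 -> p5)):
        !(p5 -> p5): α-rule — add p5, !p5.
        × closes — contains both p5 and !p5.
      branch 1.2 (add !!p3):
        !!p3: drop double negation, giving p3.
        ○ open, literals {p3=T, p5=T}.
  branch 2 (add (p2 && !p3)):
    (p2 && !p3): α-rule — add p2, !p3.
    !!((p5 -> p5) -> !!p3): β-rule — branch into !(p5 -> p5)  //  !!p3.
      branch 2.1 (add !(p5 -> p5)):
        !(p5 -> p5): α-rule — add p5, !p5.
        × closes — contains both p5 and !p5.
      branch 2.2 (add !!p3):
        !!p3: drop double negation, giving p3.
        × closes — contains both p3 and !p3.
3 branches closed, 1 open.
An open branch gives a countermodel: p3=T, p5=T (unmentioned atoms arbitrary); the premises hold there but the conclusion fails.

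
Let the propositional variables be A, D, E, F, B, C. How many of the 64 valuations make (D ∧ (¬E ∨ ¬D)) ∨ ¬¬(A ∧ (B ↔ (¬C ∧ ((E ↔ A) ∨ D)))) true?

Initial set: {T ((D ∧ (¬E ∨ ¬D)) ∨ ¬¬(A ∧ (B ↔ (¬C ∧ ((E ↔ A) ∨ D)))))}.
T ((D ∧ (¬E ∨ ¬D)) ∨ ¬¬(A ∧ (B ↔ (¬C ∧ ((E ↔ A) ∨ D))))): β-rule — branch into T (D ∧ (¬E ∨ ¬D))  //  T ¬¬(A ∧ (B ↔ (¬C ∧ ((E ↔ A) ∨ D)))).
  branch 1 (add T (D ∧ (¬E ∨ ¬D))):
    T (D ∧ (¬E ∨ ¬D)): α-rule — add T D, T (¬E ∨ ¬D).
    T (¬E ∨ ¬D): β-rule — branch into T ¬E  //  T ¬D.
      branch 1.1 (add T ¬E):
        ○ open, literals {D=true, E=false}.
      branch 1.2 (add T ¬D):
        × closes — contains both D and ¬D.
  branch 2 (add T ¬¬(A ∧ (B ↔ (¬C ∧ ((E ↔ A) ∨ D))))):
    T ¬¬(A ∧ (B ↔ (¬C ∧ ((E ↔ A) ∨ D)))): drop double negation, giving T (A ∧ (B ↔ (¬C ∧ ((E ↔ A) ∨ D)))).
    T (A ∧ (B ↔ (¬C ∧ ((E ↔ A) ∨ D)))): α-rule — add T A, T (B ↔ (¬C ∧ ((E ↔ A) ∨ D))).
    T (B ↔ (¬C ∧ ((E ↔ A) ∨ D))): β-rule — branch into T B, T (¬C ∧ ((E ↔ A) ∨ D))  //  F B, F (¬C ∧ ((E ↔ A) ∨ D)).
      branch 2.1 (add T B, T (¬C ∧ ((E ↔ A) ∨ D))):
        T (¬C ∧ ((E ↔ A) ∨ D)): α-rule — add T ¬C, T ((E ↔ A) ∨ D).
        T ((E ↔ A) ∨ D): β-rule — branch into T (E ↔ A)  //  T D.
          branch 2.1.1 (add T (E ↔ A)):
            T (E ↔ A): β-rule — branch into T E, T A  //  F E, F A.
              branch 2.1.1.1 (add T E, T A):
                ○ open, literals {A=true, B=true, C=false, E=true}.
              branch 2.1.1.2 (add F E, F A):
                × closes — contains both A and ¬A.
          branch 2.1.2 (add T D):
            ○ open, literals {A=true, B=true, C=false, D=true}.
      branch 2.2 (add F B, F (¬C ∧ ((E ↔ A) ∨ D))):
        F (¬C ∧ ((E ↔ A) ∨ D)): β-rule — branch into F ¬C  //  F ((E ↔ A) ∨ D).
          branch 2.2.1 (add F ¬C):
            ○ open, literals {A=true, B=false, C=true}.
          branch 2.2.2 (add F ((E ↔ A) ∨ D)):
            F ((E ↔ A) ∨ D): α-rule — add F (E ↔ A), F D.
            F (E ↔ A): β-rule — branch into T E, F A  //  F E, T A.
              branch 2.2.2.1 (add T E, F A):
                × closes — contains both A and ¬A.
              branch 2.2.2.2 (add F E, T A):
                ○ open, literals {A=true, B=false, D=false, E=false}.
3 branches closed, 5 open.
Each open branch fixes some atoms; the unmentioned ones are free. Counting distinct full assignments: branch {D=true, E=false} (A, F, B, C) contributes 16 new; branch {A=true, B=true, C=false, E=true} (D, F) contributes 4 new; branch {A=true, B=true, C=false, D=true} (E, F) contributes 0 new; branch {A=true, B=false, C=true} (D, E, F) contributes 6 new; branch {A=true, B=false, D=false, E=false} (F, C) contributes 2 new. Total: 28.

28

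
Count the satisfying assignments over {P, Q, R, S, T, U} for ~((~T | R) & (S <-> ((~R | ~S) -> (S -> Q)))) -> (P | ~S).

58

Initial set: {T (~((~T | R) & (S <-> ((~R | ~S) -> (S -> Q)))) -> (P | ~S))}.
T (~((~T | R) & (S <-> ((~R | ~S) -> (S -> Q)))) -> (P | ~S)): β-rule — branch into F ~((~T | R) & (S <-> ((~R | ~S) -> (S -> Q))))  //  T (P | ~S).
  branch 1 (add F ~((~T | R) & (S <-> ((~R | ~S) -> (S -> Q))))):
    F ~((~T | R) & (S <-> ((~R | ~S) -> (S -> Q)))): α-rule — add T (~T | R), T (S <-> ((~R | ~S) -> (S -> Q))).
    T (~T | R): β-rule — branch into T ~T  //  T R.
      branch 1.1 (add T ~T):
        T (S <-> ((~R | ~S) -> (S -> Q))): β-rule — branch into T S, T ((~R | ~S) -> (S -> Q))  //  F S, F ((~R | ~S) -> (S -> Q)).
          branch 1.1.1 (add T S, T ((~R | ~S) -> (S -> Q))):
            T ((~R | ~S) -> (S -> Q)): β-rule — branch into F (~R | ~S)  //  T (S -> Q).
              branch 1.1.1.1 (add F (~R | ~S)):
                F (~R | ~S): α-rule — add F ~R, F ~S.
                ○ open, literals {R=true, S=true, T=false}.
              branch 1.1.1.2 (add T (S -> Q)):
                T (S -> Q): β-rule — branch into F S  //  T Q.
                  branch 1.1.1.2.1 (add F S):
                    × closes — contains both S and ~S.
                  branch 1.1.1.2.2 (add T Q):
                    ○ open, literals {Q=true, S=true, T=false}.
          branch 1.1.2 (add F S, F ((~R | ~S) -> (S -> Q))):
            F ((~R | ~S) -> (S -> Q)): α-rule — add T (~R | ~S), F (S -> Q).
            F (S -> Q): α-rule — add T S, F Q.
            × closes — contains both S and ~S.
      branch 1.2 (add T R):
        T (S <-> ((~R | ~S) -> (S -> Q))): β-rule — branch into T S, T ((~R | ~S) -> (S -> Q))  //  F S, F ((~R | ~S) -> (S -> Q)).
          branch 1.2.1 (add T S, T ((~R | ~S) -> (S -> Q))):
            T ((~R | ~S) -> (S -> Q)): β-rule — branch into F (~R | ~S)  //  T (S -> Q).
              branch 1.2.1.1 (add F (~R | ~S)):
                F (~R | ~S): α-rule — add F ~R, F ~S.
                ○ open, literals {R=true, S=true}.
              branch 1.2.1.2 (add T (S -> Q)):
                T (S -> Q): β-rule — branch into F S  //  T Q.
                  branch 1.2.1.2.1 (add F S):
                    × closes — contains both S and ~S.
                  branch 1.2.1.2.2 (add T Q):
                    ○ open, literals {Q=true, R=true, S=true}.
          branch 1.2.2 (add F S, F ((~R | ~S) -> (S -> Q))):
            F ((~R | ~S) -> (S -> Q)): α-rule — add T (~R | ~S), F (S -> Q).
            F (S -> Q): α-rule — add T S, F Q.
            × closes — contains both S and ~S.
  branch 2 (add T (P | ~S)):
    T (P | ~S): β-rule — branch into T P  //  T ~S.
      branch 2.1 (add T P):
        ○ open, literals {P=true}.
      branch 2.2 (add T ~S):
        ○ open, literals {S=false}.
4 branches closed, 6 open.
Each open branch fixes some atoms; the unmentioned ones are free. Counting distinct full assignments: branch {R=true, S=true, T=false} (P, Q, U) contributes 8 new; branch {Q=true, S=true, T=false} (P, R, U) contributes 4 new; branch {R=true, S=true} (P, Q, T, U) contributes 8 new; branch {Q=true, R=true, S=true} (P, T, U) contributes 0 new; branch {P=true} (Q, R, S, T, U) contributes 22 new; branch {S=false} (P, Q, R, T, U) contributes 16 new. Total: 58.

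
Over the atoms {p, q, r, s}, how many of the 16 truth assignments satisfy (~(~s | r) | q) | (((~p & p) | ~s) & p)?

Initial set: {((~(~s | r) | q) | (((~p & p) | ~s) & p))}.
((~(~s | r) | q) | (((~p & p) | ~s) & p)): β-rule — branch into (~(~s | r) | q)  //  (((~p & p) | ~s) & p).
  branch 1 (add (~(~s | r) | q)):
    (~(~s | r) | q): β-rule — branch into ~(~s | r)  //  q.
      branch 1.1 (add ~(~s | r)):
        ~(~s | r): α-rule — add ~~s, ~r.
        ○ open, literals {r=false, s=true}.
      branch 1.2 (add q):
        ○ open, literals {q=true}.
  branch 2 (add (((~p & p) | ~s) & p)):
    (((~p & p) | ~s) & p): α-rule — add ((~p & p) | ~s), p.
    ((~p & p) | ~s): β-rule — branch into (~p & p)  //  ~s.
      branch 2.1 (add (~p & p)):
        (~p & p): α-rule — add ~p, p.
        × closes — contains both p and ~p.
      branch 2.2 (add ~s):
        ○ open, literals {p=true, s=false}.
1 branch closed, 3 open.
Each open branch fixes some atoms; the unmentioned ones are free. Counting distinct full assignments: branch {r=false, s=true} (p, q) contributes 4 new; branch {q=true} (p, r, s) contributes 6 new; branch {p=true, s=false} (q, r) contributes 2 new. Total: 12.

12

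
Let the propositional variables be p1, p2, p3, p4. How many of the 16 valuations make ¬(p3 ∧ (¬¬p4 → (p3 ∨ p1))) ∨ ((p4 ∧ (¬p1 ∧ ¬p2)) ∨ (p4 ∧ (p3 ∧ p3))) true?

Initial set: {T (¬(p3 ∧ (¬¬p4 → (p3 ∨ p1))) ∨ ((p4 ∧ (¬p1 ∧ ¬p2)) ∨ (p4 ∧ (p3 ∧ p3))))}.
T (¬(p3 ∧ (¬¬p4 → (p3 ∨ p1))) ∨ ((p4 ∧ (¬p1 ∧ ¬p2)) ∨ (p4 ∧ (p3 ∧ p3)))): β-rule — branch into T ¬(p3 ∧ (¬¬p4 → (p3 ∨ p1)))  //  T ((p4 ∧ (¬p1 ∧ ¬p2)) ∨ (p4 ∧ (p3 ∧ p3))).
  branch 1 (add T ¬(p3 ∧ (¬¬p4 → (p3 ∨ p1)))):
    T ¬(p3 ∧ (¬¬p4 → (p3 ∨ p1))): β-rule — branch into F p3  //  F (¬¬p4 → (p3 ∨ p1)).
      branch 1.1 (add F p3):
        ○ open, literals {p3=F}.
      branch 1.2 (add F (¬¬p4 → (p3 ∨ p1))):
        F (¬¬p4 → (p3 ∨ p1)): α-rule — add T ¬¬p4, F (p3 ∨ p1).
        T ¬¬p4: drop double negation, giving T p4.
        F (p3 ∨ p1): α-rule — add F p3, F p1.
        ○ open, literals {p1=F, p3=F, p4=T}.
  branch 2 (add T ((p4 ∧ (¬p1 ∧ ¬p2)) ∨ (p4 ∧ (p3 ∧ p3)))):
    T ((p4 ∧ (¬p1 ∧ ¬p2)) ∨ (p4 ∧ (p3 ∧ p3))): β-rule — branch into T (p4 ∧ (¬p1 ∧ ¬p2))  //  T (p4 ∧ (p3 ∧ p3)).
      branch 2.1 (add T (p4 ∧ (¬p1 ∧ ¬p2))):
        T (p4 ∧ (¬p1 ∧ ¬p2)): α-rule — add T p4, T (¬p1 ∧ ¬p2).
        T (¬p1 ∧ ¬p2): α-rule — add T ¬p1, T ¬p2.
        ○ open, literals {p1=F, p2=F, p4=T}.
      branch 2.2 (add T (p4 ∧ (p3 ∧ p3))):
        T (p4 ∧ (p3 ∧ p3)): α-rule — add T p4, T (p3 ∧ p3).
        T (p3 ∧ p3): α-rule — add T p3, T p3.
        ○ open, literals {p3=T, p4=T}.
0 branches closed, 4 open.
Each open branch fixes some atoms; the unmentioned ones are free. Counting distinct full assignments: branch {p3=F} (p1, p2, p4) contributes 8 new; branch {p1=F, p3=F, p4=T} (p2) contributes 0 new; branch {p1=F, p2=F, p4=T} (p3) contributes 1 new; branch {p3=T, p4=T} (p1, p2) contributes 3 new. Total: 12.

12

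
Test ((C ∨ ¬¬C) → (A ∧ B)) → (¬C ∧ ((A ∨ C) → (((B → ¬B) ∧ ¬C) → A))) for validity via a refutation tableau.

Assume the negation and expand:
Initial set: {F (((C ∨ ¬¬C) → (A ∧ B)) → (¬C ∧ ((A ∨ C) → (((B → ¬B) ∧ ¬C) → A))))}.
F (((C ∨ ¬¬C) → (A ∧ B)) → (¬C ∧ ((A ∨ C) → (((B → ¬B) ∧ ¬C) → A)))): α-rule — add T ((C ∨ ¬¬C) → (A ∧ B)), F (¬C ∧ ((A ∨ C) → (((B → ¬B) ∧ ¬C) → A))).
T ((C ∨ ¬¬C) → (A ∧ B)): β-rule — branch into F (C ∨ ¬¬C)  //  T (A ∧ B).
  branch 1 (add F (C ∨ ¬¬C)):
    F (C ∨ ¬¬C): α-rule — add F C, F ¬¬C.
    F ¬¬C: drop double negation, giving F C.
    F (¬C ∧ ((A ∨ C) → (((B → ¬B) ∧ ¬C) → A))): β-rule — branch into F ¬C  //  F ((A ∨ C) → (((B → ¬B) ∧ ¬C) → A)).
      branch 1.1 (add F ¬C):
        × closes — contains both C and ¬C.
      branch 1.2 (add F ((A ∨ C) → (((B → ¬B) ∧ ¬C) → A))):
        F ((A ∨ C) → (((B → ¬B) ∧ ¬C) → A)): α-rule — add T (A ∨ C), F (((B → ¬B) ∧ ¬C) → A).
        F (((B → ¬B) ∧ ¬C) → A): α-rule — add T ((B → ¬B) ∧ ¬C), F A.
        T ((B → ¬B) ∧ ¬C): α-rule — add T (B → ¬B), T ¬C.
        T (A ∨ C): β-rule — branch into T A  //  T C.
          branch 1.2.1 (add T A):
            × closes — contains both A and ¬A.
          branch 1.2.2 (add T C):
            × closes — contains both C and ¬C.
  branch 2 (add T (A ∧ B)):
    T (A ∧ B): α-rule — add T A, T B.
    F (¬C ∧ ((A ∨ C) → (((B → ¬B) ∧ ¬C) → A))): β-rule — branch into F ¬C  //  F ((A ∨ C) → (((B → ¬B) ∧ ¬C) → A)).
      branch 2.1 (add F ¬C):
        ○ open, literals {A=true, B=true, C=true}.
      branch 2.2 (add F ((A ∨ C) → (((B → ¬B) ∧ ¬C) → A))):
        F ((A ∨ C) → (((B → ¬B) ∧ ¬C) → A)): α-rule — add T (A ∨ C), F (((B → ¬B) ∧ ¬C) → A).
        F (((B → ¬B) ∧ ¬C) → A): α-rule — add T ((B → ¬B) ∧ ¬C), F A.
        × closes — contains both A and ¬A.
4 branches closed, 1 open.
An open branch gives a countermodel: A=true, B=true, C=true (unmentioned atoms arbitrary); under it the original formula is false.

Not valid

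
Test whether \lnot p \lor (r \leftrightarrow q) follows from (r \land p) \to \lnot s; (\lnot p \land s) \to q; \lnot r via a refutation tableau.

Initial set: {T ((r \land p) \to \lnot s); T ((\lnot p \land s) \to q); T \lnot r; F (\lnot p \lor (r \leftrightarrow q))}.
F (\lnot p \lor (r \leftrightarrow q)): α-rule — add F \lnot p, F (r \leftrightarrow q).
T ((r \land p) \to \lnot s): β-rule — branch into F (r \land p)  //  T \lnot s.
  branch 1 (add F (r \land p)):
    T ((\lnot p \land s) \to q): β-rule — branch into F (\lnot p \land s)  //  T q.
      branch 1.1 (add F (\lnot p \land s)):
        F (r \leftrightarrow q): β-rule — branch into T r, F q  //  F r, T q.
          branch 1.1.1 (add T r, F q):
            × closes — contains both r and \lnot r.
          branch 1.1.2 (add F r, T q):
            F (r \land p): β-rule — branch into F r  //  F p.
              branch 1.1.2.1 (add F r):
                F (\lnot p \land s): β-rule — branch into F \lnot p  //  F s.
                  branch 1.1.2.1.1 (add F \lnot p):
                    ○ open, literals {p=true, q=true, r=false}.
                  branch 1.1.2.1.2 (add F s):
                    ○ open, literals {p=true, q=true, r=false, s=false}.
              branch 1.1.2.2 (add F p):
                × closes — contains both p and \lnot p.
      branch 1.2 (add T q):
        F (r \leftrightarrow q): β-rule — branch into T r, F q  //  F r, T q.
          branch 1.2.1 (add T r, F q):
            × closes — contains both r and \lnot r.
          branch 1.2.2 (add F r, T q):
            F (r \land p): β-rule — branch into F r  //  F p.
              branch 1.2.2.1 (add F r):
                ○ open, literals {p=true, q=true, r=false}.
              branch 1.2.2.2 (add F p):
                × closes — contains both p and \lnot p.
  branch 2 (add T \lnot s):
    T ((\lnot p \land s) \to q): β-rule — branch into F (\lnot p \land s)  //  T q.
      branch 2.1 (add F (\lnot p \land s)):
        F (r \leftrightarrow q): β-rule — branch into T r, F q  //  F r, T q.
          branch 2.1.1 (add T r, F q):
            × closes — contains both r and \lnot r.
          branch 2.1.2 (add F r, T q):
            F (\lnot p \land s): β-rule — branch into F \lnot p  //  F s.
              branch 2.1.2.1 (add F \lnot p):
                ○ open, literals {p=true, q=true, r=false, s=false}.
              branch 2.1.2.2 (add F s):
                ○ open, literals {p=true, q=true, r=false, s=false}.
      branch 2.2 (add T q):
        F (r \leftrightarrow q): β-rule — branch into T r, F q  //  F r, T q.
          branch 2.2.1 (add T r, F q):
            × closes — contains both r and \lnot r.
          branch 2.2.2 (add F r, T q):
            ○ open, literals {p=true, q=true, r=false, s=false}.
6 branches closed, 6 open.
An open branch gives a countermodel: p=true, q=true, r=false (unmentioned atoms arbitrary); the premises hold there but the conclusion fails.

No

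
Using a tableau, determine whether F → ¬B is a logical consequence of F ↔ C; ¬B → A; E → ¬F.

Initial set: {T (F ↔ C); T (¬B → A); T (E → ¬F); F (F → ¬B)}.
F (F → ¬B): α-rule — add T F, F ¬B.
T (F ↔ C): β-rule — branch into T F, T C  //  F F, F C.
  branch 1 (add T F, T C):
    T (¬B → A): β-rule — branch into F ¬B  //  T A.
      branch 1.1 (add F ¬B):
        T (E → ¬F): β-rule — branch into F E  //  T ¬F.
          branch 1.1.1 (add F E):
            ○ open, literals {B=T, C=T, E=F, F=T}.
          branch 1.1.2 (add T ¬F):
            × closes — contains both F and ¬F.
      branch 1.2 (add T A):
        T (E → ¬F): β-rule — branch into F E  //  T ¬F.
          branch 1.2.1 (add F E):
            ○ open, literals {A=T, B=T, C=T, E=F, F=T}.
          branch 1.2.2 (add T ¬F):
            × closes — contains both F and ¬F.
  branch 2 (add F F, F C):
    × closes — contains both F and ¬F.
3 branches closed, 2 open.
An open branch gives a countermodel: B=T, C=T, E=F, F=T (unmentioned atoms arbitrary); the premises hold there but the conclusion fails.

No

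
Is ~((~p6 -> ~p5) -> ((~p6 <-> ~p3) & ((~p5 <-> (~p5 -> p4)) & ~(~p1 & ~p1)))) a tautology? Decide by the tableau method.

Not valid

Assume the negation and expand:
Initial set: {F ~((~p6 -> ~p5) -> ((~p6 <-> ~p3) & ((~p5 <-> (~p5 -> p4)) & ~(~p1 & ~p1))))}.
F ~((~p6 -> ~p5) -> ((~p6 <-> ~p3) & ((~p5 <-> (~p5 -> p4)) & ~(~p1 & ~p1)))): β-rule — branch into F (~p6 -> ~p5)  //  T ((~p6 <-> ~p3) & ((~p5 <-> (~p5 -> p4)) & ~(~p1 & ~p1))).
  branch 1 (add F (~p6 -> ~p5)):
    F (~p6 -> ~p5): α-rule — add T ~p6, F ~p5.
    ○ open, literals {p5=1, p6=0}.
  branch 2 (add T ((~p6 <-> ~p3) & ((~p5 <-> (~p5 -> p4)) & ~(~p1 & ~p1)))):
    T ((~p6 <-> ~p3) & ((~p5 <-> (~p5 -> p4)) & ~(~p1 & ~p1))): α-rule — add T (~p6 <-> ~p3), T ((~p5 <-> (~p5 -> p4)) & ~(~p1 & ~p1)).
    T ((~p5 <-> (~p5 -> p4)) & ~(~p1 & ~p1)): α-rule — add T (~p5 <-> (~p5 -> p4)), T ~(~p1 & ~p1).
    T (~p6 <-> ~p3): β-rule — branch into T ~p6, T ~p3  //  F ~p6, F ~p3.
      branch 2.1 (add T ~p6, T ~p3):
        T (~p5 <-> (~p5 -> p4)): β-rule — branch into T ~p5, T (~p5 -> p4)  //  F ~p5, F (~p5 -> p4).
          branch 2.1.1 (add T ~p5, T (~p5 -> p4)):
            T ~(~p1 & ~p1): β-rule — branch into F ~p1  //  F ~p1.
              branch 2.1.1.1 (add F ~p1):
                T (~p5 -> p4): β-rule — branch into F ~p5  //  T p4.
                  branch 2.1.1.1.1 (add F ~p5):
                    × closes — contains both p5 and ~p5.
                  branch 2.1.1.1.2 (add T p4):
                    ○ open, literals {p1=1, p3=0, p4=1, p5=0, p6=0}.
              branch 2.1.1.2 (add F ~p1):
                T (~p5 -> p4): β-rule — branch into F ~p5  //  T p4.
                  branch 2.1.1.2.1 (add F ~p5):
                    × closes — contains both p5 and ~p5.
                  branch 2.1.1.2.2 (add T p4):
                    ○ open, literals {p1=1, p3=0, p4=1, p5=0, p6=0}.
          branch 2.1.2 (add F ~p5, F (~p5 -> p4)):
            F (~p5 -> p4): α-rule — add T ~p5, F p4.
            × closes — contains both p5 and ~p5.
      branch 2.2 (add F ~p6, F ~p3):
        T (~p5 <-> (~p5 -> p4)): β-rule — branch into T ~p5, T (~p5 -> p4)  //  F ~p5, F (~p5 -> p4).
          branch 2.2.1 (add T ~p5, T (~p5 -> p4)):
            T ~(~p1 & ~p1): β-rule — branch into F ~p1  //  F ~p1.
              branch 2.2.1.1 (add F ~p1):
                T (~p5 -> p4): β-rule — branch into F ~p5  //  T p4.
                  branch 2.2.1.1.1 (add F ~p5):
                    × closes — contains both p5 and ~p5.
                  branch 2.2.1.1.2 (add T p4):
                    ○ open, literals {p1=1, p3=1, p4=1, p5=0, p6=1}.
              branch 2.2.1.2 (add F ~p1):
                T (~p5 -> p4): β-rule — branch into F ~p5  //  T p4.
                  branch 2.2.1.2.1 (add F ~p5):
                    × closes — contains both p5 and ~p5.
                  branch 2.2.1.2.2 (add T p4):
                    ○ open, literals {p1=1, p3=1, p4=1, p5=0, p6=1}.
          branch 2.2.2 (add F ~p5, F (~p5 -> p4)):
            F (~p5 -> p4): α-rule — add T ~p5, F p4.
            × closes — contains both p5 and ~p5.
6 branches closed, 5 open.
An open branch gives a countermodel: p5=1, p6=0 (unmentioned atoms arbitrary); under it the original formula is false.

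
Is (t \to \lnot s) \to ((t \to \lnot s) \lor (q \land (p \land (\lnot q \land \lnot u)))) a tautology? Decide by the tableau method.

Assume the negation and expand:
Initial set: {F ((t \to \lnot s) \to ((t \to \lnot s) \lor (q \land (p \land (\lnot q \land \lnot u)))))}.
F ((t \to \lnot s) \to ((t \to \lnot s) \lor (q \land (p \land (\lnot q \land \lnot u))))): α-rule — add T (t \to \lnot s), F ((t \to \lnot s) \lor (q \land (p \land (\lnot q \land \lnot u)))).
F ((t \to \lnot s) \lor (q \land (p \land (\lnot q \land \lnot u)))): α-rule — add F (t \to \lnot s), F (q \land (p \land (\lnot q \land \lnot u))).
F (t \to \lnot s): α-rule — add T t, F \lnot s.
T (t \to \lnot s): β-rule — branch into F t  //  T \lnot s.
  branch 1 (add F t):
    × closes — contains both t and \lnot t.
  branch 2 (add T \lnot s):
    × closes — contains both s and \lnot s.
All 2 branches close.
Every branch closed, so the negation is unsatisfiable and the formula is valid.

Valid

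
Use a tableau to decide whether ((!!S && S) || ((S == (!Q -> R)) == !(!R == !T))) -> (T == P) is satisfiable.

Initial set: {T (((!!S && S) || ((S == (!Q -> R)) == !(!R == !T))) -> (T == P))}.
T (((!!S && S) || ((S == (!Q -> R)) == !(!R == !T))) -> (T == P)): β-rule — branch into F ((!!S && S) || ((S == (!Q -> R)) == !(!R == !T)))  //  T (T == P).
  branch 1 (add F ((!!S && S) || ((S == (!Q -> R)) == !(!R == !T)))):
    F ((!!S && S) || ((S == (!Q -> R)) == !(!R == !T))): α-rule — add F (!!S && S), F ((S == (!Q -> R)) == !(!R == !T)).
    F (!!S && S): β-rule — branch into F !!S  //  F S.
      branch 1.1 (add F !!S):
        F !!S: drop double negation, giving F S.
        F ((S == (!Q -> R)) == !(!R == !T)): β-rule — branch into T (S == (!Q -> R)), F !(!R == !T)  //  F (S == (!Q -> R)), T !(!R == !T).
          branch 1.1.1 (add T (S == (!Q -> R)), F !(!R == !T)):
            T (S == (!Q -> R)): β-rule — branch into T S, T (!Q -> R)  //  F S, F (!Q -> R).
              branch 1.1.1.1 (add T S, T (!Q -> R)):
                × closes — contains both S and !S.
              branch 1.1.1.2 (add F S, F (!Q -> R)):
                F (!Q -> R): α-rule — add T !Q, F R.
                F !(!R == !T): β-rule — branch into T !R, T !T  //  F !R, F !T.
                  branch 1.1.1.2.1 (add T !R, T !T):
                    ○ open, literals {Q=F, R=F, S=F, T=F}.
                  branch 1.1.1.2.2 (add F !R, F !T):
                    × closes — contains both R and !R.
          branch 1.1.2 (add F (S == (!Q -> R)), T !(!R == !T)):
            F (S == (!Q -> R)): β-rule — branch into T S, F (!Q -> R)  //  F S, T (!Q -> R).
              branch 1.1.2.1 (add T S, F (!Q -> R)):
                × closes — contains both S and !S.
              branch 1.1.2.2 (add F S, T (!Q -> R)):
                T !(!R == !T): β-rule — branch into T !R, F !T  //  F !R, T !T.
                  branch 1.1.2.2.1 (add T !R, F !T):
                    T (!Q -> R): β-rule — branch into F !Q  //  T R.
                      branch 1.1.2.2.1.1 (add F !Q):
                        ○ open, literals {Q=T, R=F, S=F, T=T}.
                      branch 1.1.2.2.1.2 (add T R):
                        × closes — contains both R and !R.
                  branch 1.1.2.2.2 (add F !R, T !T):
                    T (!Q -> R): β-rule — branch into F !Q  //  T R.
                      branch 1.1.2.2.2.1 (add F !Q):
                        ○ open, literals {Q=T, R=T, S=F, T=F}.
                      branch 1.1.2.2.2.2 (add T R):
                        ○ open, literals {R=T, S=F, T=F}.
      branch 1.2 (add F S):
        F ((S == (!Q -> R)) == !(!R == !T)): β-rule — branch into T (S == (!Q -> R)), F !(!R == !T)  //  F (S == (!Q -> R)), T !(!R == !T).
          branch 1.2.1 (add T (S == (!Q -> R)), F !(!R == !T)):
            T (S == (!Q -> R)): β-rule — branch into T S, T (!Q -> R)  //  F S, F (!Q -> R).
              branch 1.2.1.1 (add T S, T (!Q -> R)):
                × closes — contains both S and !S.
              branch 1.2.1.2 (add F S, F (!Q -> R)):
                F (!Q -> R): α-rule — add T !Q, F R.
                F !(!R == !T): β-rule — branch into T !R, T !T  //  F !R, F !T.
                  branch 1.2.1.2.1 (add T !R, T !T):
                    ○ open, literals {Q=F, R=F, S=F, T=F}.
                  branch 1.2.1.2.2 (add F !R, F !T):
                    × closes — contains both R and !R.
          branch 1.2.2 (add F (S == (!Q -> R)), T !(!R == !T)):
            F (S == (!Q -> R)): β-rule — branch into T S, F (!Q -> R)  //  F S, T (!Q -> R).
              branch 1.2.2.1 (add T S, F (!Q -> R)):
                × closes — contains both S and !S.
              branch 1.2.2.2 (add F S, T (!Q -> R)):
                T !(!R == !T): β-rule — branch into T !R, F !T  //  F !R, T !T.
                  branch 1.2.2.2.1 (add T !R, F !T):
                    T (!Q -> R): β-rule — branch into F !Q  //  T R.
                      branch 1.2.2.2.1.1 (add F !Q):
                        ○ open, literals {Q=T, R=F, S=F, T=T}.
                      branch 1.2.2.2.1.2 (add T R):
                        × closes — contains both R and !R.
                  branch 1.2.2.2.2 (add F !R, T !T):
                    T (!Q -> R): β-rule — branch into F !Q  //  T R.
                      branch 1.2.2.2.2.1 (add F !Q):
                        ○ open, literals {Q=T, R=T, S=F, T=F}.
                      branch 1.2.2.2.2.2 (add T R):
                        ○ open, literals {R=T, S=F, T=F}.
  branch 2 (add T (T == P)):
    T (T == P): β-rule — branch into T T, T P  //  F T, F P.
      branch 2.1 (add T T, T P):
        ○ open, literals {P=T, T=T}.
      branch 2.2 (add F T, F P):
        ○ open, literals {P=F, T=F}.
8 branches closed, 10 open.
An open branch gives a satisfying assignment: Q=F, R=F, S=F, T=F.

Satisfiable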